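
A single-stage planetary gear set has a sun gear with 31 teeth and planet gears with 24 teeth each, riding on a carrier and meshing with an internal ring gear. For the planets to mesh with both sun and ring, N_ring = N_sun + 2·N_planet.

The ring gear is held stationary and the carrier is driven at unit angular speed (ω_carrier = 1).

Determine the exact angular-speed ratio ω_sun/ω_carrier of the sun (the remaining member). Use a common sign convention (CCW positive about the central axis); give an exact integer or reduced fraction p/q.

110/31

N_ring = 31 + 2·24 = 79
31(ω_s−ω_c) = −79(ω_r−ω_c),  ω_r=0, ω_c=1
ω_s = 1 − (79/31)(0−1) = 110/31
ω_s/ω_c = 110/31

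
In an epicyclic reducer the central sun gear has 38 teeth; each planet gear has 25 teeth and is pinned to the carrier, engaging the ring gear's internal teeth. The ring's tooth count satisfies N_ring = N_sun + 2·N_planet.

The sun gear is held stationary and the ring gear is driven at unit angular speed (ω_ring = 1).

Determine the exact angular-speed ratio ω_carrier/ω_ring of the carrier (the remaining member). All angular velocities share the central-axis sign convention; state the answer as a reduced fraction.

N_ring = 38 + 2·25 = 88
38(ω_s−ω_c) = −88(ω_r−ω_c),  ω_s=0, ω_r=1
38(0−ω_c) = −88(1−ω_c)  ⇒  126ω_c = 88  ⇒  ω_c = 44/63
ω_c/ω_r = 44/63

44/63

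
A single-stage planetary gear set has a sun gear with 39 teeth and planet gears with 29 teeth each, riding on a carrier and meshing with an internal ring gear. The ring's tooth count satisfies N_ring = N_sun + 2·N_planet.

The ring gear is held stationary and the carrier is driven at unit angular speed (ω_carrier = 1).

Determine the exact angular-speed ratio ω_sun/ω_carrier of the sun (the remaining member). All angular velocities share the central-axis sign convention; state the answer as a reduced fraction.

136/39

N_ring = 39 + 2·29 = 97
39(ω_s−ω_c) = −97(ω_r−ω_c),  ω_r=0, ω_c=1
ω_s = 1 − (97/39)(0−1) = 136/39
ω_s/ω_c = 136/39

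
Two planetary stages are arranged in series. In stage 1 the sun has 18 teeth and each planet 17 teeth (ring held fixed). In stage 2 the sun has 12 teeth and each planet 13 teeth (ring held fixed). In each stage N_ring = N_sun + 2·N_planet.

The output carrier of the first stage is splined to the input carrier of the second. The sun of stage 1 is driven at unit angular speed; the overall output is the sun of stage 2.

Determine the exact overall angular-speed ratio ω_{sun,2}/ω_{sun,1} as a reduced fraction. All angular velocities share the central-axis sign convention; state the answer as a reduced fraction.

15/14

Stage 1: N_ring = 18 + 2·17 = 52
Stage 1: 18(ω_s−ω_c) = −52(ω_r−ω_c),  ω_r=0, ω_s=1
Stage 1: 18(1−ω_c) = −52(0−ω_c)  ⇒  70ω_c = 18  ⇒  ω_c = 9/35
  ⇒ ω_c¹/ω_s¹ = 9/35
Stage 2: N_ring = 12 + 2·13 = 38
Stage 2: 12(ω_s−ω_c) = −38(ω_r−ω_c),  ω_r=0, ω_c=1
Stage 2: ω_s = 1 − (38/12)(0−1) = 25/6
  ⇒ ω_s²/ω_c² = 25/6
Coupling ω_c² = ω_c¹ ⇒ overall = 9/35 × 25/6 = 15/14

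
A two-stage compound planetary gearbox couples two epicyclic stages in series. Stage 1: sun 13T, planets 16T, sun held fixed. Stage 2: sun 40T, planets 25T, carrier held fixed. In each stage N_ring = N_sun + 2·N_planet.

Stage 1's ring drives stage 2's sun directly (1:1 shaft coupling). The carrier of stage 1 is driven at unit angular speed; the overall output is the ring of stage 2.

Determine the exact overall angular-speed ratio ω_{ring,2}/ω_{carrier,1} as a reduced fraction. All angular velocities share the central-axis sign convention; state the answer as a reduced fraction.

Stage 1: N_ring = 13 + 2·16 = 45
Stage 1: 13(ω_s−ω_c) = −45(ω_r−ω_c),  ω_s=0, ω_c=1
Stage 1: ω_r = 1 − (13/45)(0−1) = 58/45
  ⇒ ω_r¹/ω_c¹ = 58/45
Stage 2: N_ring = 40 + 2·25 = 90
Stage 2: 40(ω_s−ω_c) = −90(ω_r−ω_c),  ω_c=0, ω_s=1
Stage 2: ω_r = 0 − (40/90)(1−0) = -4/9
  ⇒ ω_r²/ω_s² = -4/9
Coupling ω_s² = ω_r¹ ⇒ overall = 58/45 × -4/9 = -232/405

-232/405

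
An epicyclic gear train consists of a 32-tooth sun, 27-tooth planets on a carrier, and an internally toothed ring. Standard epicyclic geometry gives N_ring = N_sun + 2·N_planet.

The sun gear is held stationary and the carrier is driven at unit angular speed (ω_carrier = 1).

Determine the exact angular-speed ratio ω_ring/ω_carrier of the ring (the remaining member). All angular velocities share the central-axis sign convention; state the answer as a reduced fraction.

59/43

N_ring = 32 + 2·27 = 86
32(ω_s−ω_c) = −86(ω_r−ω_c),  ω_s=0, ω_c=1
ω_r = 1 − (32/86)(0−1) = 59/43
ω_r/ω_c = 59/43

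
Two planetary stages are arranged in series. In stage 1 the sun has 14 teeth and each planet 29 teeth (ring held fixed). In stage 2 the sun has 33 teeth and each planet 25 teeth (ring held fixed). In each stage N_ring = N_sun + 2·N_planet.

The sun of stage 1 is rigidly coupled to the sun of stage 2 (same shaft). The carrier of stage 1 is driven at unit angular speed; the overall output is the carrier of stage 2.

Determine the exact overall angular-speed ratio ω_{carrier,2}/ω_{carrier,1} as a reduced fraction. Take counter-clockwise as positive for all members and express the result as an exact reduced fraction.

Stage 1: N_ring = 14 + 2·29 = 72
Stage 1: 14(ω_s−ω_c) = −72(ω_r−ω_c),  ω_r=0, ω_c=1
Stage 1: ω_s = 1 − (72/14)(0−1) = 43/7
  ⇒ ω_s¹/ω_c¹ = 43/7
Stage 2: N_ring = 33 + 2·25 = 83
Stage 2: 33(ω_s−ω_c) = −83(ω_r−ω_c),  ω_r=0, ω_s=1
Stage 2: 33(1−ω_c) = −83(0−ω_c)  ⇒  116ω_c = 33  ⇒  ω_c = 33/116
  ⇒ ω_c²/ω_s² = 33/116
Coupling ω_s² = ω_s¹ ⇒ overall = 43/7 × 33/116 = 1419/812

1419/812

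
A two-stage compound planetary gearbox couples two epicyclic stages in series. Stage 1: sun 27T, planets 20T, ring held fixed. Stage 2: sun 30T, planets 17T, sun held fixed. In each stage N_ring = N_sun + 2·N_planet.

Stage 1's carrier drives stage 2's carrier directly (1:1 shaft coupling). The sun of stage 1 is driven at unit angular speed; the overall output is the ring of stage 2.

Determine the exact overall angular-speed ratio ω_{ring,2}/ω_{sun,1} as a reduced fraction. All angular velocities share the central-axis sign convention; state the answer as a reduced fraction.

27/64

Stage 1: N_ring = 27 + 2·20 = 67
Stage 1: 27(ω_s−ω_c) = −67(ω_r−ω_c),  ω_r=0, ω_s=1
Stage 1: 27(1−ω_c) = −67(0−ω_c)  ⇒  94ω_c = 27  ⇒  ω_c = 27/94
  ⇒ ω_c¹/ω_s¹ = 27/94
Stage 2: N_ring = 30 + 2·17 = 64
Stage 2: 30(ω_s−ω_c) = −64(ω_r−ω_c),  ω_s=0, ω_c=1
Stage 2: ω_r = 1 − (30/64)(0−1) = 47/32
  ⇒ ω_r²/ω_c² = 47/32
Coupling ω_c² = ω_c¹ ⇒ overall = 27/94 × 47/32 = 27/64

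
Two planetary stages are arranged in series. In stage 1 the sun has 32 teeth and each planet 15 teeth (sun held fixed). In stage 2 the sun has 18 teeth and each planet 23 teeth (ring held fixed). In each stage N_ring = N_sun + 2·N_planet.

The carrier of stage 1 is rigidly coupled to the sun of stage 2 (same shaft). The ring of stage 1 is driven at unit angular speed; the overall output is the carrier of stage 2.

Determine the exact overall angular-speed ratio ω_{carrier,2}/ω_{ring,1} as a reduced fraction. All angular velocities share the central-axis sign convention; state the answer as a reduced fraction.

279/1927

Stage 1: N_ring = 32 + 2·15 = 62
Stage 1: 32(ω_s−ω_c) = −62(ω_r−ω_c),  ω_s=0, ω_r=1
Stage 1: 32(0−ω_c) = −62(1−ω_c)  ⇒  94ω_c = 62  ⇒  ω_c = 31/47
  ⇒ ω_c¹/ω_r¹ = 31/47
Stage 2: N_ring = 18 + 2·23 = 64
Stage 2: 18(ω_s−ω_c) = −64(ω_r−ω_c),  ω_r=0, ω_s=1
Stage 2: 18(1−ω_c) = −64(0−ω_c)  ⇒  82ω_c = 18  ⇒  ω_c = 9/41
  ⇒ ω_c²/ω_s² = 9/41
Coupling ω_s² = ω_c¹ ⇒ overall = 31/47 × 9/41 = 279/1927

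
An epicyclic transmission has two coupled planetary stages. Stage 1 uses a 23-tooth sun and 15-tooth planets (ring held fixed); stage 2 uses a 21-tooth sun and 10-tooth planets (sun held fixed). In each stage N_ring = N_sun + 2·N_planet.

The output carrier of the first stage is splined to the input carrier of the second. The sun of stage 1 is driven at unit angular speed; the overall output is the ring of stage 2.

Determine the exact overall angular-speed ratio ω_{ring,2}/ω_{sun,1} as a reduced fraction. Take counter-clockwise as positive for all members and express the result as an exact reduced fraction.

Stage 1: N_ring = 23 + 2·15 = 53
Stage 1: 23(ω_s−ω_c) = −53(ω_r−ω_c),  ω_r=0, ω_s=1
Stage 1: 23(1−ω_c) = −53(0−ω_c)  ⇒  76ω_c = 23  ⇒  ω_c = 23/76
  ⇒ ω_c¹/ω_s¹ = 23/76
Stage 2: N_ring = 21 + 2·10 = 41
Stage 2: 21(ω_s−ω_c) = −41(ω_r−ω_c),  ω_s=0, ω_c=1
Stage 2: ω_r = 1 − (21/41)(0−1) = 62/41
  ⇒ ω_r²/ω_c² = 62/41
Coupling ω_c² = ω_c¹ ⇒ overall = 23/76 × 62/41 = 713/1558

713/1558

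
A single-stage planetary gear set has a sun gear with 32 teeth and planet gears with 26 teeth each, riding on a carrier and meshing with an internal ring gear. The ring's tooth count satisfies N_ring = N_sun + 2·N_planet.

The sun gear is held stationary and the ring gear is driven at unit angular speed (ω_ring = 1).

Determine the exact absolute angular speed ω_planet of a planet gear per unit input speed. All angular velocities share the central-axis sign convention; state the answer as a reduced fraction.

21/13

N_ring = 32 + 2·26 = 84
32(ω_s−ω_c) = −84(ω_r−ω_c),  ω_s=0, ω_r=1
32(0−ω_c) = −84(1−ω_c)  ⇒  116ω_c = 84  ⇒  ω_c = 21/29
sun–planet: 32·(0−21/29) = −26·(ω_p−ω_c)  ⇒  ω_p−ω_c = −(32/26)·(-21/29) = 336/377
ω_p = 21/29 + 336/377 = 21/13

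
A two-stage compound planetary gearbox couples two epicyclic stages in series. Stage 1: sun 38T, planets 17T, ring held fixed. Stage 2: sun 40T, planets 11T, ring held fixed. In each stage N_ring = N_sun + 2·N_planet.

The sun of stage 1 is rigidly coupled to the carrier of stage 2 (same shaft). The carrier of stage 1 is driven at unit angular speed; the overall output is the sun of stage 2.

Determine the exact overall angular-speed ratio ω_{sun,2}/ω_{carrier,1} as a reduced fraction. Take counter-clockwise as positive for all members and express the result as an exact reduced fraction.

Stage 1: N_ring = 38 + 2·17 = 72
Stage 1: 38(ω_s−ω_c) = −72(ω_r−ω_c),  ω_r=0, ω_c=1
Stage 1: ω_s = 1 − (72/38)(0−1) = 55/19
  ⇒ ω_s¹/ω_c¹ = 55/19
Stage 2: N_ring = 40 + 2·11 = 62
Stage 2: 40(ω_s−ω_c) = −62(ω_r−ω_c),  ω_r=0, ω_c=1
Stage 2: ω_s = 1 − (62/40)(0−1) = 51/20
  ⇒ ω_s²/ω_c² = 51/20
Coupling ω_c² = ω_s¹ ⇒ overall = 55/19 × 51/20 = 561/76

561/76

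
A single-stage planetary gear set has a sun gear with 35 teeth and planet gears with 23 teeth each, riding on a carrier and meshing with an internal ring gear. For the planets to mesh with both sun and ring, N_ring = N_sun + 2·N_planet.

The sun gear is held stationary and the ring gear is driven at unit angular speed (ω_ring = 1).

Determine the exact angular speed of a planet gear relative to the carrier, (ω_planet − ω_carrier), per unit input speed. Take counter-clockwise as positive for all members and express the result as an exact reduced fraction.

N_ring = 35 + 2·23 = 81
35(ω_s−ω_c) = −81(ω_r−ω_c),  ω_s=0, ω_r=1
35(0−ω_c) = −81(1−ω_c)  ⇒  116ω_c = 81  ⇒  ω_c = 81/116
sun–planet: 35·(0−81/116) = −23·(ω_p−ω_c)  ⇒  ω_p−ω_c = −(35/23)·(-81/116) = 2835/2668

2835/2668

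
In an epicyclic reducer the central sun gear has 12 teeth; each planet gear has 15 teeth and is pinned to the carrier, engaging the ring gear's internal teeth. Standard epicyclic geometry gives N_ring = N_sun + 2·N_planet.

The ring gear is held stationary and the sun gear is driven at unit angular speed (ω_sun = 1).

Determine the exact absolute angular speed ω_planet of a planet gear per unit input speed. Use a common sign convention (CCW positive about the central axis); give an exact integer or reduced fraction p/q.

N_ring = 12 + 2·15 = 42
12(ω_s−ω_c) = −42(ω_r−ω_c),  ω_r=0, ω_s=1
12(1−ω_c) = −42(0−ω_c)  ⇒  54ω_c = 12  ⇒  ω_c = 2/9
sun–planet: 12·(1−2/9) = −15·(ω_p−ω_c)  ⇒  ω_p−ω_c = −(12/15)·(7/9) = -28/45
ω_p = 2/9 − 28/45 = -2/5

-2/5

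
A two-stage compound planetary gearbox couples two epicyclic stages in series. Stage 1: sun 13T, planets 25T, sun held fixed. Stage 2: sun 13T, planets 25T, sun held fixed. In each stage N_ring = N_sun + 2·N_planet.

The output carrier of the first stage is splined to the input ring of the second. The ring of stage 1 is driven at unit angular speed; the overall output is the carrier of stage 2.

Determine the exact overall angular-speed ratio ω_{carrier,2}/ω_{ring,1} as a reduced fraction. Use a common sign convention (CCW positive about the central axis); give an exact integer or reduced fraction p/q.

Stage 1: N_ring = 13 + 2·25 = 63
Stage 1: 13(ω_s−ω_c) = −63(ω_r−ω_c),  ω_s=0, ω_r=1
Stage 1: 13(0−ω_c) = −63(1−ω_c)  ⇒  76ω_c = 63  ⇒  ω_c = 63/76
  ⇒ ω_c¹/ω_r¹ = 63/76
Stage 2: N_ring = 13 + 2·25 = 63
Stage 2: 13(ω_s−ω_c) = −63(ω_r−ω_c),  ω_s=0, ω_r=1
Stage 2: 13(0−ω_c) = −63(1−ω_c)  ⇒  76ω_c = 63  ⇒  ω_c = 63/76
  ⇒ ω_c²/ω_r² = 63/76
Coupling ω_r² = ω_c¹ ⇒ overall = 63/76 × 63/76 = 3969/5776

3969/5776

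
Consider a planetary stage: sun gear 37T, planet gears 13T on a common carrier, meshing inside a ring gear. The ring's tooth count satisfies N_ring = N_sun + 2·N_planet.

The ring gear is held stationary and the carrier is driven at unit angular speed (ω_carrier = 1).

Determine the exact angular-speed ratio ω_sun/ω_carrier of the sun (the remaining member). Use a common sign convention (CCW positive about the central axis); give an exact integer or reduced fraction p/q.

100/37

N_ring = 37 + 2·13 = 63
37(ω_s−ω_c) = −63(ω_r−ω_c),  ω_r=0, ω_c=1
ω_s = 1 − (63/37)(0−1) = 100/37
ω_s/ω_c = 100/37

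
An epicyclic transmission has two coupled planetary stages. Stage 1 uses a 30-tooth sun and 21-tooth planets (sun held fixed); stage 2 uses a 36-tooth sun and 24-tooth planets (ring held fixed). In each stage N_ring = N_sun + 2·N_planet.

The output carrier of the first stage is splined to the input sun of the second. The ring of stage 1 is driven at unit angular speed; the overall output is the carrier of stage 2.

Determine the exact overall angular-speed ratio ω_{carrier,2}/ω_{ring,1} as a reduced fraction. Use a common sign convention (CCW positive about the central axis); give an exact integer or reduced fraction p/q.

Stage 1: N_ring = 30 + 2·21 = 72
Stage 1: 30(ω_s−ω_c) = −72(ω_r−ω_c),  ω_s=0, ω_r=1
Stage 1: 30(0−ω_c) = −72(1−ω_c)  ⇒  102ω_c = 72  ⇒  ω_c = 12/17
  ⇒ ω_c¹/ω_r¹ = 12/17
Stage 2: N_ring = 36 + 2·24 = 84
Stage 2: 36(ω_s−ω_c) = −84(ω_r−ω_c),  ω_r=0, ω_s=1
Stage 2: 36(1−ω_c) = −84(0−ω_c)  ⇒  120ω_c = 36  ⇒  ω_c = 3/10
  ⇒ ω_c²/ω_s² = 3/10
Coupling ω_s² = ω_c¹ ⇒ overall = 12/17 × 3/10 = 18/85

18/85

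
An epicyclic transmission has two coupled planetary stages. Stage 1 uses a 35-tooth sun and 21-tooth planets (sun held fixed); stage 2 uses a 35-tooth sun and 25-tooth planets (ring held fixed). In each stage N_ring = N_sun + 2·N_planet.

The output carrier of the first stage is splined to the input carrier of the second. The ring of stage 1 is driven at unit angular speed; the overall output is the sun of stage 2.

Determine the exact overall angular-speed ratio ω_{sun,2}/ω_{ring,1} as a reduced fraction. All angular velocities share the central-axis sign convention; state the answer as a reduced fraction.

Stage 1: N_ring = 35 + 2·21 = 77
Stage 1: 35(ω_s−ω_c) = −77(ω_r−ω_c),  ω_s=0, ω_r=1
Stage 1: 35(0−ω_c) = −77(1−ω_c)  ⇒  112ω_c = 77  ⇒  ω_c = 11/16
  ⇒ ω_c¹/ω_r¹ = 11/16
Stage 2: N_ring = 35 + 2·25 = 85
Stage 2: 35(ω_s−ω_c) = −85(ω_r−ω_c),  ω_r=0, ω_c=1
Stage 2: ω_s = 1 − (85/35)(0−1) = 24/7
  ⇒ ω_s²/ω_c² = 24/7
Coupling ω_c² = ω_c¹ ⇒ overall = 11/16 × 24/7 = 33/14

33/14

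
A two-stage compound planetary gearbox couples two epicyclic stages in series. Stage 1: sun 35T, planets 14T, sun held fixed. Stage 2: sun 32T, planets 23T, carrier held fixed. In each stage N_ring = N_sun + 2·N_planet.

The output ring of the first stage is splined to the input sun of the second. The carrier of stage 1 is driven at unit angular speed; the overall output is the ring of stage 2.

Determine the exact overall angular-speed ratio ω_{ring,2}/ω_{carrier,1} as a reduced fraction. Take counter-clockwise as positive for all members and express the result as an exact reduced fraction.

Stage 1: N_ring = 35 + 2·14 = 63
Stage 1: 35(ω_s−ω_c) = −63(ω_r−ω_c),  ω_s=0, ω_c=1
Stage 1: ω_r = 1 − (35/63)(0−1) = 14/9
  ⇒ ω_r¹/ω_c¹ = 14/9
Stage 2: N_ring = 32 + 2·23 = 78
Stage 2: 32(ω_s−ω_c) = −78(ω_r−ω_c),  ω_c=0, ω_s=1
Stage 2: ω_r = 0 − (32/78)(1−0) = -16/39
  ⇒ ω_r²/ω_s² = -16/39
Coupling ω_s² = ω_r¹ ⇒ overall = 14/9 × -16/39 = -224/351

-224/351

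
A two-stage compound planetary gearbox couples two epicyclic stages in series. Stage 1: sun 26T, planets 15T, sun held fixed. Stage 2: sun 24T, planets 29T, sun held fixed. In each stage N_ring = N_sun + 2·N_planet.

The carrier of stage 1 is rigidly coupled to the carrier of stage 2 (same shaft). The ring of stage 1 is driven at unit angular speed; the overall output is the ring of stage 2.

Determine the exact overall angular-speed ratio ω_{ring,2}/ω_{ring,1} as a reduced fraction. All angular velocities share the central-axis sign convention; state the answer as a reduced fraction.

Stage 1: N_ring = 26 + 2·15 = 56
Stage 1: 26(ω_s−ω_c) = −56(ω_r−ω_c),  ω_s=0, ω_r=1
Stage 1: 26(0−ω_c) = −56(1−ω_c)  ⇒  82ω_c = 56  ⇒  ω_c = 28/41
  ⇒ ω_c¹/ω_r¹ = 28/41
Stage 2: N_ring = 24 + 2·29 = 82
Stage 2: 24(ω_s−ω_c) = −82(ω_r−ω_c),  ω_s=0, ω_c=1
Stage 2: ω_r = 1 − (24/82)(0−1) = 53/41
  ⇒ ω_r²/ω_c² = 53/41
Coupling ω_c² = ω_c¹ ⇒ overall = 28/41 × 53/41 = 1484/1681

1484/1681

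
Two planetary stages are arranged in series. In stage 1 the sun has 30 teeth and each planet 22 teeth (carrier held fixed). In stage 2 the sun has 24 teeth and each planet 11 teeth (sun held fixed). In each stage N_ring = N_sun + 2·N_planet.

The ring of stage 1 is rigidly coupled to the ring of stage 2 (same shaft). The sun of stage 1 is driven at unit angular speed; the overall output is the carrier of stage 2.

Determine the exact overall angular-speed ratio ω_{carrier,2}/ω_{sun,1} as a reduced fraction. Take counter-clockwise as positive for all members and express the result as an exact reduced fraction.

Stage 1: N_ring = 30 + 2·22 = 74
Stage 1: 30(ω_s−ω_c) = −74(ω_r−ω_c),  ω_c=0, ω_s=1
Stage 1: ω_r = 0 − (30/74)(1−0) = -15/37
  ⇒ ω_r¹/ω_s¹ = -15/37
Stage 2: N_ring = 24 + 2·11 = 46
Stage 2: 24(ω_s−ω_c) = −46(ω_r−ω_c),  ω_s=0, ω_r=1
Stage 2: 24(0−ω_c) = −46(1−ω_c)  ⇒  70ω_c = 46  ⇒  ω_c = 23/35
  ⇒ ω_c²/ω_r² = 23/35
Coupling ω_r² = ω_r¹ ⇒ overall = -15/37 × 23/35 = -69/259

-69/259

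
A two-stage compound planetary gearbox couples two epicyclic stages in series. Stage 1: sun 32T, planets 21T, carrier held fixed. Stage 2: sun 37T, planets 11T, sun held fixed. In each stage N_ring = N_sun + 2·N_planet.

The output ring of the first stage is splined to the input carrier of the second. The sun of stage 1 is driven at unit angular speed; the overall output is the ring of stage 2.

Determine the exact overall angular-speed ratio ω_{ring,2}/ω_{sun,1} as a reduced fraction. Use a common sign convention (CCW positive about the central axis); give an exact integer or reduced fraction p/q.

-1536/2183

Stage 1: N_ring = 32 + 2·21 = 74
Stage 1: 32(ω_s−ω_c) = −74(ω_r−ω_c),  ω_c=0, ω_s=1
Stage 1: ω_r = 0 − (32/74)(1−0) = -16/37
  ⇒ ω_r¹/ω_s¹ = -16/37
Stage 2: N_ring = 37 + 2·11 = 59
Stage 2: 37(ω_s−ω_c) = −59(ω_r−ω_c),  ω_s=0, ω_c=1
Stage 2: ω_r = 1 − (37/59)(0−1) = 96/59
  ⇒ ω_r²/ω_c² = 96/59
Coupling ω_c² = ω_r¹ ⇒ overall = -16/37 × 96/59 = -1536/2183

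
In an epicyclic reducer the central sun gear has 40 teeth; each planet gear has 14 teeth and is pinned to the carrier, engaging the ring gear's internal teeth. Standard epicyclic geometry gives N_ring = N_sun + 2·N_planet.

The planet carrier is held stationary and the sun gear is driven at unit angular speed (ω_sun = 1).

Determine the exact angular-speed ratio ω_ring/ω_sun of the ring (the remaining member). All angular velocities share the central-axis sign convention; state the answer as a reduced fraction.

N_ring = 40 + 2·14 = 68
40(ω_s−ω_c) = −68(ω_r−ω_c),  ω_c=0, ω_s=1
ω_r = 0 − (40/68)(1−0) = -10/17
ω_r/ω_s = -10/17

-10/17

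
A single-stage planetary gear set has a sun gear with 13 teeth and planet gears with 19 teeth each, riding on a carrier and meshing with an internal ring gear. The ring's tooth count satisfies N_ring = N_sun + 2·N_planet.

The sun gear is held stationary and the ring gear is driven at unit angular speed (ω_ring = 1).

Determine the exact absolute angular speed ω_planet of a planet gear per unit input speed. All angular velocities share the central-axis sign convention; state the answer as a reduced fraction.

51/38

N_ring = 13 + 2·19 = 51
13(ω_s−ω_c) = −51(ω_r−ω_c),  ω_s=0, ω_r=1
13(0−ω_c) = −51(1−ω_c)  ⇒  64ω_c = 51  ⇒  ω_c = 51/64
sun–planet: 13·(0−51/64) = −19·(ω_p−ω_c)  ⇒  ω_p−ω_c = −(13/19)·(-51/64) = 663/1216
ω_p = 51/64 + 663/1216 = 51/38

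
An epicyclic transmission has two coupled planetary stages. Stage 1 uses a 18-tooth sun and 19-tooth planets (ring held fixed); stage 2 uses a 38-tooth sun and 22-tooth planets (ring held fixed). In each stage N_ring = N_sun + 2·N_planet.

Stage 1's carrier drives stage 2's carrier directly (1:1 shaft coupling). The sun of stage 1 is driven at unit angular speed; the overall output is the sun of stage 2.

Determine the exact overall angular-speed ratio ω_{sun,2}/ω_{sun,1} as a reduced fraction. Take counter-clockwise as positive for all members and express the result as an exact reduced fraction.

Stage 1: N_ring = 18 + 2·19 = 56
Stage 1: 18(ω_s−ω_c) = −56(ω_r−ω_c),  ω_r=0, ω_s=1
Stage 1: 18(1−ω_c) = −56(0−ω_c)  ⇒  74ω_c = 18  ⇒  ω_c = 9/37
  ⇒ ω_c¹/ω_s¹ = 9/37
Stage 2: N_ring = 38 + 2·22 = 82
Stage 2: 38(ω_s−ω_c) = −82(ω_r−ω_c),  ω_r=0, ω_c=1
Stage 2: ω_s = 1 − (82/38)(0−1) = 60/19
  ⇒ ω_s²/ω_c² = 60/19
Coupling ω_c² = ω_c¹ ⇒ overall = 9/37 × 60/19 = 540/703

540/703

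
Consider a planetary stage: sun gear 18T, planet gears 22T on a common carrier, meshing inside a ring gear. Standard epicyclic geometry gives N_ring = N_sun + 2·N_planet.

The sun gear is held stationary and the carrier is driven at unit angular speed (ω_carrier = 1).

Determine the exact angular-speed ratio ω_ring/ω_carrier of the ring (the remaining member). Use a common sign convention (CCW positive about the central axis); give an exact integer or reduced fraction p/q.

N_ring = 18 + 2·22 = 62
18(ω_s−ω_c) = −62(ω_r−ω_c),  ω_s=0, ω_c=1
ω_r = 1 − (18/62)(0−1) = 40/31
ω_r/ω_c = 40/31

40/31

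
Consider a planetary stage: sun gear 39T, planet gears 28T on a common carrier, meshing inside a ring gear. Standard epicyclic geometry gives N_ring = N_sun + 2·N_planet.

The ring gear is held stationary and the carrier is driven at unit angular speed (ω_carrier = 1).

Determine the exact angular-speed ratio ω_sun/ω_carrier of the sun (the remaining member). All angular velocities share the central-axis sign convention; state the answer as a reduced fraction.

134/39

N_ring = 39 + 2·28 = 95
39(ω_s−ω_c) = −95(ω_r−ω_c),  ω_r=0, ω_c=1
ω_s = 1 − (95/39)(0−1) = 134/39
ω_s/ω_c = 134/39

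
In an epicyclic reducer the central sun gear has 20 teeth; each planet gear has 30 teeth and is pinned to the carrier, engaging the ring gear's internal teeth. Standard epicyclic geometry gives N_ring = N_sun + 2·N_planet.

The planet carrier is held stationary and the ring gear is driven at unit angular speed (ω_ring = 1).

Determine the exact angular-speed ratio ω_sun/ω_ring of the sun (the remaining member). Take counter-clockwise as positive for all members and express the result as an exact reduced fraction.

N_ring = 20 + 2·30 = 80
20(ω_s−ω_c) = −80(ω_r−ω_c),  ω_c=0, ω_r=1
ω_s = 0 − (80/20)(1−0) = -4
ω_s/ω_r = -4

-4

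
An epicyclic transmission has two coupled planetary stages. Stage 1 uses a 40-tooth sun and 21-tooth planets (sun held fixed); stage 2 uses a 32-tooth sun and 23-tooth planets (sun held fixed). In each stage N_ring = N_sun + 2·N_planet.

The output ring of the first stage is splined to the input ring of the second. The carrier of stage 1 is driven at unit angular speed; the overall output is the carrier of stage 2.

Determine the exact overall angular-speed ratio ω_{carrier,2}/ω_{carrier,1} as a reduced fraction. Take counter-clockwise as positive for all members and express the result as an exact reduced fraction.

2379/2255

Stage 1: N_ring = 40 + 2·21 = 82
Stage 1: 40(ω_s−ω_c) = −82(ω_r−ω_c),  ω_s=0, ω_c=1
Stage 1: ω_r = 1 − (40/82)(0−1) = 61/41
  ⇒ ω_r¹/ω_c¹ = 61/41
Stage 2: N_ring = 32 + 2·23 = 78
Stage 2: 32(ω_s−ω_c) = −78(ω_r−ω_c),  ω_s=0, ω_r=1
Stage 2: 32(0−ω_c) = −78(1−ω_c)  ⇒  110ω_c = 78  ⇒  ω_c = 39/55
  ⇒ ω_c²/ω_r² = 39/55
Coupling ω_r² = ω_r¹ ⇒ overall = 61/41 × 39/55 = 2379/2255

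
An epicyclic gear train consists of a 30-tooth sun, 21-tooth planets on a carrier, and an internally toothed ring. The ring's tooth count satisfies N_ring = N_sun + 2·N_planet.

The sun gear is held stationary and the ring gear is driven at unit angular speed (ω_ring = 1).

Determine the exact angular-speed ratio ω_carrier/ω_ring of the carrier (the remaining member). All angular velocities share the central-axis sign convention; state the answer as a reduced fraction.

N_ring = 30 + 2·21 = 72
30(ω_s−ω_c) = −72(ω_r−ω_c),  ω_s=0, ω_r=1
30(0−ω_c) = −72(1−ω_c)  ⇒  102ω_c = 72  ⇒  ω_c = 12/17
ω_c/ω_r = 12/17

12/17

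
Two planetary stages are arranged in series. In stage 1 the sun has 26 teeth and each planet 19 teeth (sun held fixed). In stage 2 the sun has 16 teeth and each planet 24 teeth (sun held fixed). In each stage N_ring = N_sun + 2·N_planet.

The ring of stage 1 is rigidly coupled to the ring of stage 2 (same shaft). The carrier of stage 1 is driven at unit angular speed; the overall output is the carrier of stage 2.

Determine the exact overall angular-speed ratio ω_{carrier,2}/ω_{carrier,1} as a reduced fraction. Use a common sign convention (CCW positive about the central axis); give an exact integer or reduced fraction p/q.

Stage 1: N_ring = 26 + 2·19 = 64
Stage 1: 26(ω_s−ω_c) = −64(ω_r−ω_c),  ω_s=0, ω_c=1
Stage 1: ω_r = 1 − (26/64)(0−1) = 45/32
  ⇒ ω_r¹/ω_c¹ = 45/32
Stage 2: N_ring = 16 + 2·24 = 64
Stage 2: 16(ω_s−ω_c) = −64(ω_r−ω_c),  ω_s=0, ω_r=1
Stage 2: 16(0−ω_c) = −64(1−ω_c)  ⇒  80ω_c = 64  ⇒  ω_c = 4/5
  ⇒ ω_c²/ω_r² = 4/5
Coupling ω_r² = ω_r¹ ⇒ overall = 45/32 × 4/5 = 9/8

9/8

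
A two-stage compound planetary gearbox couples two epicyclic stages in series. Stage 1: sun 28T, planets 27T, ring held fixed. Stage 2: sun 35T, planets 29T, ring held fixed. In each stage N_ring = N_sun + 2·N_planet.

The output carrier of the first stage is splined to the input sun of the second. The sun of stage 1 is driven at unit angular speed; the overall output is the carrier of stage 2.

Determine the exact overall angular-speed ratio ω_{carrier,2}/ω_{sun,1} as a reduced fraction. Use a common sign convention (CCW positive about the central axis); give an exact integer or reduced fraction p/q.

49/704

Stage 1: N_ring = 28 + 2·27 = 82
Stage 1: 28(ω_s−ω_c) = −82(ω_r−ω_c),  ω_r=0, ω_s=1
Stage 1: 28(1−ω_c) = −82(0−ω_c)  ⇒  110ω_c = 28  ⇒  ω_c = 14/55
  ⇒ ω_c¹/ω_s¹ = 14/55
Stage 2: N_ring = 35 + 2·29 = 93
Stage 2: 35(ω_s−ω_c) = −93(ω_r−ω_c),  ω_r=0, ω_s=1
Stage 2: 35(1−ω_c) = −93(0−ω_c)  ⇒  128ω_c = 35  ⇒  ω_c = 35/128
  ⇒ ω_c²/ω_s² = 35/128
Coupling ω_s² = ω_c¹ ⇒ overall = 14/55 × 35/128 = 49/704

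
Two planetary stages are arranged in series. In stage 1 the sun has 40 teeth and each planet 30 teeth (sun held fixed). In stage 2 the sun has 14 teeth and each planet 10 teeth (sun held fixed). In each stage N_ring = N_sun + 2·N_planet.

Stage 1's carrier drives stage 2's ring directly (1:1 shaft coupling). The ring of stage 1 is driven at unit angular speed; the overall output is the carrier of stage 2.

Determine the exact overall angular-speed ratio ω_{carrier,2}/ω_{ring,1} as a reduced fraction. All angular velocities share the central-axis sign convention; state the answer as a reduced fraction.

Stage 1: N_ring = 40 + 2·30 = 100
Stage 1: 40(ω_s−ω_c) = −100(ω_r−ω_c),  ω_s=0, ω_r=1
Stage 1: 40(0−ω_c) = −100(1−ω_c)  ⇒  140ω_c = 100  ⇒  ω_c = 5/7
  ⇒ ω_c¹/ω_r¹ = 5/7
Stage 2: N_ring = 14 + 2·10 = 34
Stage 2: 14(ω_s−ω_c) = −34(ω_r−ω_c),  ω_s=0, ω_r=1
Stage 2: 14(0−ω_c) = −34(1−ω_c)  ⇒  48ω_c = 34  ⇒  ω_c = 17/24
  ⇒ ω_c²/ω_r² = 17/24
Coupling ω_r² = ω_c¹ ⇒ overall = 5/7 × 17/24 = 85/168

85/168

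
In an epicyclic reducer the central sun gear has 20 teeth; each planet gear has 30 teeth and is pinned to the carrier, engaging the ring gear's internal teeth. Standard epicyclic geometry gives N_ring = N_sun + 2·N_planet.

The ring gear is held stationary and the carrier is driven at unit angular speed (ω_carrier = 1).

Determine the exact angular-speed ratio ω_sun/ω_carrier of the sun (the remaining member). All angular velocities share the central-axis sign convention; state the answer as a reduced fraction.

5

N_ring = 20 + 2·30 = 80
20(ω_s−ω_c) = −80(ω_r−ω_c),  ω_r=0, ω_c=1
ω_s = 1 − (80/20)(0−1) = 5
ω_s/ω_c = 5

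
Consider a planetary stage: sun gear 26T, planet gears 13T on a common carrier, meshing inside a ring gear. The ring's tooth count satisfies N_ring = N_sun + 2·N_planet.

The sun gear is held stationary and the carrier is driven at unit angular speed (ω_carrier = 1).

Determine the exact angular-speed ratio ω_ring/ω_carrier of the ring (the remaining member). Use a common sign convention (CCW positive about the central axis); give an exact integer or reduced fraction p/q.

3/2

N_ring = 26 + 2·13 = 52
26(ω_s−ω_c) = −52(ω_r−ω_c),  ω_s=0, ω_c=1
ω_r = 1 − (26/52)(0−1) = 3/2
ω_r/ω_c = 3/2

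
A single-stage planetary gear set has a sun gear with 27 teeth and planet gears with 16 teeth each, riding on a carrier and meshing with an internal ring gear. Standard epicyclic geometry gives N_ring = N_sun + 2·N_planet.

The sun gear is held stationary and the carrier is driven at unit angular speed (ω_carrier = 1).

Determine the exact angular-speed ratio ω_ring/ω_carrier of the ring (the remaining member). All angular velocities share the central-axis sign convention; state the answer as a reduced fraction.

N_ring = 27 + 2·16 = 59
27(ω_s−ω_c) = −59(ω_r−ω_c),  ω_s=0, ω_c=1
ω_r = 1 − (27/59)(0−1) = 86/59
ω_r/ω_c = 86/59

86/59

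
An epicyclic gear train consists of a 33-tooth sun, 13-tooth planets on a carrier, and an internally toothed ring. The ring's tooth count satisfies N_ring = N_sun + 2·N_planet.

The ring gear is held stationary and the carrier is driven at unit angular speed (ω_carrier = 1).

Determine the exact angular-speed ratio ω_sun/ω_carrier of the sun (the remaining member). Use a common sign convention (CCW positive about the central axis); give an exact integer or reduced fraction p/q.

92/33

N_ring = 33 + 2·13 = 59
33(ω_s−ω_c) = −59(ω_r−ω_c),  ω_r=0, ω_c=1
ω_s = 1 − (59/33)(0−1) = 92/33
ω_s/ω_c = 92/33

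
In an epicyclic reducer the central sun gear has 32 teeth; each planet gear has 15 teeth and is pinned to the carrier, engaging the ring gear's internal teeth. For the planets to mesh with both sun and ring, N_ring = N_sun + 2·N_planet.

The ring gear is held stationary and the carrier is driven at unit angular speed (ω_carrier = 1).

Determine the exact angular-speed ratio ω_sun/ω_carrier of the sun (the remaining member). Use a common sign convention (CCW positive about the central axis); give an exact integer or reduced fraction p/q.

N_ring = 32 + 2·15 = 62
32(ω_s−ω_c) = −62(ω_r−ω_c),  ω_r=0, ω_c=1
ω_s = 1 − (62/32)(0−1) = 47/16
ω_s/ω_c = 47/16

47/16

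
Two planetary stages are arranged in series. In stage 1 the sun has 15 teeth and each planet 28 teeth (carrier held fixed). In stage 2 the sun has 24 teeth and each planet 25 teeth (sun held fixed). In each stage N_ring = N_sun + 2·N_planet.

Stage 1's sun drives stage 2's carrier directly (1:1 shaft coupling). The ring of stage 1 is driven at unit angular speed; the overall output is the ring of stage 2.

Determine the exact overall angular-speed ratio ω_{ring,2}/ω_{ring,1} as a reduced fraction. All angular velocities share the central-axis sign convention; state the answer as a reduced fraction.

Stage 1: N_ring = 15 + 2·28 = 71
Stage 1: 15(ω_s−ω_c) = −71(ω_r−ω_c),  ω_c=0, ω_r=1
Stage 1: ω_s = 0 − (71/15)(1−0) = -71/15
  ⇒ ω_s¹/ω_r¹ = -71/15
Stage 2: N_ring = 24 + 2·25 = 74
Stage 2: 24(ω_s−ω_c) = −74(ω_r−ω_c),  ω_s=0, ω_c=1
Stage 2: ω_r = 1 − (24/74)(0−1) = 49/37
  ⇒ ω_r²/ω_c² = 49/37
Coupling ω_c² = ω_s¹ ⇒ overall = -71/15 × 49/37 = -3479/555

-3479/555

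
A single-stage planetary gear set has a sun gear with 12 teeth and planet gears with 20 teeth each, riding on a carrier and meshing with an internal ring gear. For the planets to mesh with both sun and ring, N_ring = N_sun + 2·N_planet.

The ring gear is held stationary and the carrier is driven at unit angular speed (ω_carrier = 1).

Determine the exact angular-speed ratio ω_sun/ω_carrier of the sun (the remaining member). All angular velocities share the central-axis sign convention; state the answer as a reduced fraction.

16/3

N_ring = 12 + 2·20 = 52
12(ω_s−ω_c) = −52(ω_r−ω_c),  ω_r=0, ω_c=1
ω_s = 1 − (52/12)(0−1) = 16/3
ω_s/ω_c = 16/3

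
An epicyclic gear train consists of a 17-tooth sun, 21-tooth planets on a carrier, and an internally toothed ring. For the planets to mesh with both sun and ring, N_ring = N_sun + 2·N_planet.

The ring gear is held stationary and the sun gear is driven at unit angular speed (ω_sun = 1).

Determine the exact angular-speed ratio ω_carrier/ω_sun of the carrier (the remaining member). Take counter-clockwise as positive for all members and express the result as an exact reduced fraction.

N_ring = 17 + 2·21 = 59
17(ω_s−ω_c) = −59(ω_r−ω_c),  ω_r=0, ω_s=1
17(1−ω_c) = −59(0−ω_c)  ⇒  76ω_c = 17  ⇒  ω_c = 17/76
ω_c/ω_s = 17/76

17/76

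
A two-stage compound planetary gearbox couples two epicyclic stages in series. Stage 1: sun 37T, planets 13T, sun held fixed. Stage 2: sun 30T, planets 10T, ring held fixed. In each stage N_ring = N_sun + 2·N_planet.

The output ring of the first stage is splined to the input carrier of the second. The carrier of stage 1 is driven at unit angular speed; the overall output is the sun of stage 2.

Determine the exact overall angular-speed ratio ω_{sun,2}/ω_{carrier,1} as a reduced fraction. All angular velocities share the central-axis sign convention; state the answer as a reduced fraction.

800/189

Stage 1: N_ring = 37 + 2·13 = 63
Stage 1: 37(ω_s−ω_c) = −63(ω_r−ω_c),  ω_s=0, ω_c=1
Stage 1: ω_r = 1 − (37/63)(0−1) = 100/63
  ⇒ ω_r¹/ω_c¹ = 100/63
Stage 2: N_ring = 30 + 2·10 = 50
Stage 2: 30(ω_s−ω_c) = −50(ω_r−ω_c),  ω_r=0, ω_c=1
Stage 2: ω_s = 1 − (50/30)(0−1) = 8/3
  ⇒ ω_s²/ω_c² = 8/3
Coupling ω_c² = ω_r¹ ⇒ overall = 100/63 × 8/3 = 800/189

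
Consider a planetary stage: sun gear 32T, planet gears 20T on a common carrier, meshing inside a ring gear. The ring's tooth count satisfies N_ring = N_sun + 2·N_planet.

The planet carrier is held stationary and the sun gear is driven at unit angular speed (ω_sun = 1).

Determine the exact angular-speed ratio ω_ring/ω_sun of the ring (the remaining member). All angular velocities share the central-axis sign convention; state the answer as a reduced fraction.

-4/9

N_ring = 32 + 2·20 = 72
32(ω_s−ω_c) = −72(ω_r−ω_c),  ω_c=0, ω_s=1
ω_r = 0 − (32/72)(1−0) = -4/9
ω_r/ω_s = -4/9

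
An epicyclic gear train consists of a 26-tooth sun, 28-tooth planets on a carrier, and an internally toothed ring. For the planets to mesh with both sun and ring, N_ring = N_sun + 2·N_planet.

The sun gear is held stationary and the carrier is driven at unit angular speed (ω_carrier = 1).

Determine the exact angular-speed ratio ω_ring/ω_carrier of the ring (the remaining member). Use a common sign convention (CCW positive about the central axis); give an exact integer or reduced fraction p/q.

N_ring = 26 + 2·28 = 82
26(ω_s−ω_c) = −82(ω_r−ω_c),  ω_s=0, ω_c=1
ω_r = 1 − (26/82)(0−1) = 54/41
ω_r/ω_c = 54/41

54/41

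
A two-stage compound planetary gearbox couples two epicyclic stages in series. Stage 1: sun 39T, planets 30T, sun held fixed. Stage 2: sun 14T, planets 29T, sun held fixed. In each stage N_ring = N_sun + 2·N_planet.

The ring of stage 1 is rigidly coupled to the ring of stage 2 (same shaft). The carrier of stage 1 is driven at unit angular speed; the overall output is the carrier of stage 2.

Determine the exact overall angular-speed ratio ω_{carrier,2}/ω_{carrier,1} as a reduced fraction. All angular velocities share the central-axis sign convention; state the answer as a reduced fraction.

552/473

Stage 1: N_ring = 39 + 2·30 = 99
Stage 1: 39(ω_s−ω_c) = −99(ω_r−ω_c),  ω_s=0, ω_c=1
Stage 1: ω_r = 1 − (39/99)(0−1) = 46/33
  ⇒ ω_r¹/ω_c¹ = 46/33
Stage 2: N_ring = 14 + 2·29 = 72
Stage 2: 14(ω_s−ω_c) = −72(ω_r−ω_c),  ω_s=0, ω_r=1
Stage 2: 14(0−ω_c) = −72(1−ω_c)  ⇒  86ω_c = 72  ⇒  ω_c = 36/43
  ⇒ ω_c²/ω_r² = 36/43
Coupling ω_r² = ω_r¹ ⇒ overall = 46/33 × 36/43 = 552/473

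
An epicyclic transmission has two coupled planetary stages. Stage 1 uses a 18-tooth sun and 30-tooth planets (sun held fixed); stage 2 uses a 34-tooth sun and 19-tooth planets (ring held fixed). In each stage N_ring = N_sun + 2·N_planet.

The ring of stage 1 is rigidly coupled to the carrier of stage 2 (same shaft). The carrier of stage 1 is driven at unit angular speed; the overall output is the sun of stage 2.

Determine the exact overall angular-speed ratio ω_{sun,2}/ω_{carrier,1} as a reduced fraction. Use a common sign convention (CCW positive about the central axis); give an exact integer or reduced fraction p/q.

Stage 1: N_ring = 18 + 2·30 = 78
Stage 1: 18(ω_s−ω_c) = −78(ω_r−ω_c),  ω_s=0, ω_c=1
Stage 1: ω_r = 1 − (18/78)(0−1) = 16/13
  ⇒ ω_r¹/ω_c¹ = 16/13
Stage 2: N_ring = 34 + 2·19 = 72
Stage 2: 34(ω_s−ω_c) = −72(ω_r−ω_c),  ω_r=0, ω_c=1
Stage 2: ω_s = 1 − (72/34)(0−1) = 53/17
  ⇒ ω_s²/ω_c² = 53/17
Coupling ω_c² = ω_r¹ ⇒ overall = 16/13 × 53/17 = 848/221

848/221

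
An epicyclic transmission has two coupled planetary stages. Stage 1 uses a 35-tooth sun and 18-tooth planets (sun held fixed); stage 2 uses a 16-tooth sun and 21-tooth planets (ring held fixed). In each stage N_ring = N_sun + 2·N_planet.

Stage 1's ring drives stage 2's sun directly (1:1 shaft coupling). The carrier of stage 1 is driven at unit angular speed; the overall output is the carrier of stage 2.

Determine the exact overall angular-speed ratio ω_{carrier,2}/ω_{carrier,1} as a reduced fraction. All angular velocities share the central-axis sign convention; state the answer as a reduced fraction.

Stage 1: N_ring = 35 + 2·18 = 71
Stage 1: 35(ω_s−ω_c) = −71(ω_r−ω_c),  ω_s=0, ω_c=1
Stage 1: ω_r = 1 − (35/71)(0−1) = 106/71
  ⇒ ω_r¹/ω_c¹ = 106/71
Stage 2: N_ring = 16 + 2·21 = 58
Stage 2: 16(ω_s−ω_c) = −58(ω_r−ω_c),  ω_r=0, ω_s=1
Stage 2: 16(1−ω_c) = −58(0−ω_c)  ⇒  74ω_c = 16  ⇒  ω_c = 8/37
  ⇒ ω_c²/ω_s² = 8/37
Coupling ω_s² = ω_r¹ ⇒ overall = 106/71 × 8/37 = 848/2627

848/2627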